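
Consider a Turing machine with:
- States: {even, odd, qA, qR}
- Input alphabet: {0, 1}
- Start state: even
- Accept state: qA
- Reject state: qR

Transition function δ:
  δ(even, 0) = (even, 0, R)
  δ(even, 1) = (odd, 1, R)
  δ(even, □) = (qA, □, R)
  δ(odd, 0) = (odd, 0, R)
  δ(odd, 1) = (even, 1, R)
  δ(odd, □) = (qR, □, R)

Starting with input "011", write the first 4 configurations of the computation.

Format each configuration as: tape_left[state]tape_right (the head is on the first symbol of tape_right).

Transitions applied:
Step 1: δ(even, 0) = (even, 0, R)
Step 2: δ(even, 1) = (odd, 1, R)
Step 3: δ(odd, 1) = (even, 1, R)

The first 4 configurations are:
[even]011 ⊢ 0[even]11 ⊢ 01[odd]1 ⊢ 011[even]□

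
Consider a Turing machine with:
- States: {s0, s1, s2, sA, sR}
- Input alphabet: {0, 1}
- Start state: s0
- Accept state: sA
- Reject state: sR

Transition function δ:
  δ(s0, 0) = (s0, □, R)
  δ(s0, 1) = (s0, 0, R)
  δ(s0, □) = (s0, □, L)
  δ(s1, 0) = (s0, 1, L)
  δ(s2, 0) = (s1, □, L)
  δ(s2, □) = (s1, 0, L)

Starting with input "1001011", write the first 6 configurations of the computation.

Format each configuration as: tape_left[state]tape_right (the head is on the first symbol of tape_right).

Transitions applied:
Step 1: δ(s0, 1) = (s0, 0, R)
Step 2: δ(s0, 0) = (s0, □, R)
Step 3: δ(s0, 0) = (s0, □, R)
Step 4: δ(s0, 1) = (s0, 0, R)
Step 5: δ(s0, 0) = (s0, □, R)

The first 6 configurations are:
[s0]1001011 ⊢ 0[s0]001011 ⊢ 0□[s0]01011 ⊢ 0□□[s0]1011 ⊢ 0□□0[s0]011 ⊢ 0□□0□[s0]11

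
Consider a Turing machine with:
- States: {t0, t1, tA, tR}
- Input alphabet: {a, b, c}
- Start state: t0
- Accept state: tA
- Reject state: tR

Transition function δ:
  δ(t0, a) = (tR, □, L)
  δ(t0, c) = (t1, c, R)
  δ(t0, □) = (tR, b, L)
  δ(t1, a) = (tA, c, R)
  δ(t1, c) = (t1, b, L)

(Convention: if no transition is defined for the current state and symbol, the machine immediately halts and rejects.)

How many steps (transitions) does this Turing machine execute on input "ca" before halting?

Execution trace:
Initial: [t0]ca
Step 1: δ(t0, c) = (t1, c, R) → c[t1]a
Step 2: δ(t1, a) = (tA, c, R) → cc[tA]□

The machine reaches the accept state tA and halts.

The machine executed 2 steps before halting.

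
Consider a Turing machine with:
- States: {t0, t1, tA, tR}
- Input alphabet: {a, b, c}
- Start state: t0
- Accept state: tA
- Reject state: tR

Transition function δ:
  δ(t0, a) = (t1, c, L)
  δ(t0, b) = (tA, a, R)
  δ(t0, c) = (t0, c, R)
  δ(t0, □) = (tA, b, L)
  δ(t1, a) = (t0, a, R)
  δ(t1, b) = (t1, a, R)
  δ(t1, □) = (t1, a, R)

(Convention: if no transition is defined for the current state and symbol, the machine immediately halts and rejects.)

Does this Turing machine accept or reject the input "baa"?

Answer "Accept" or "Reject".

Execution trace:
Initial: [t0]baa
Step 1: δ(t0, b) = (tA, a, R) → a[tA]aa

The machine reaches the accept state tA and halts.

Answer: Accept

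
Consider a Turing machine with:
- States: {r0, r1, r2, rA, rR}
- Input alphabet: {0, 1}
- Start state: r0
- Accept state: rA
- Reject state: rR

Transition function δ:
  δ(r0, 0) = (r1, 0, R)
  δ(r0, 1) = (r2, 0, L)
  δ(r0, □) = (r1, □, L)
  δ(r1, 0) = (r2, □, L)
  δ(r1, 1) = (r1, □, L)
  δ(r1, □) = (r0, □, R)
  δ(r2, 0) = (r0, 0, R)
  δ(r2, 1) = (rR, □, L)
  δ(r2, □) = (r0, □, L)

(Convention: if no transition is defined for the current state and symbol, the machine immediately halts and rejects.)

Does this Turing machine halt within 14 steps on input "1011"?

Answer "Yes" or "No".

Execution trace:
Initial: [r0]1011
Step 1: δ(r0, 1) = (r2, 0, L) → [r2]□0011
Step 2: δ(r2, □) = (r0, □, L) → [r0]□□0011
Step 3: δ(r0, □) = (r1, □, L) → [r1]□□□0011
Step 4: δ(r1, □) = (r0, □, R) → □[r0]□□0011
Step 5: δ(r0, □) = (r1, □, L) → [r1]□□□0011
Step 6: δ(r1, □) = (r0, □, R) → □[r0]□□0011
Step 7: δ(r0, □) = (r1, □, L) → [r1]□□□0011
Step 8: δ(r1, □) = (r0, □, R) → □[r0]□□0011
Step 9: δ(r0, □) = (r1, □, L) → [r1]□□□0011
Step 10: δ(r1, □) = (r0, □, R) → □[r0]□□0011
Step 11: δ(r0, □) = (r1, □, L) → [r1]□□□0011
Step 12: δ(r1, □) = (r0, □, R) → □[r0]□□0011
Step 13: δ(r0, □) = (r1, □, L) → [r1]□□□0011
Step 14: δ(r1, □) = (r0, □, R) → □[r0]□□0011

The machine has not reached a halting state after 14 steps.
The machine did not halt within the 14-step bound.

Answer: No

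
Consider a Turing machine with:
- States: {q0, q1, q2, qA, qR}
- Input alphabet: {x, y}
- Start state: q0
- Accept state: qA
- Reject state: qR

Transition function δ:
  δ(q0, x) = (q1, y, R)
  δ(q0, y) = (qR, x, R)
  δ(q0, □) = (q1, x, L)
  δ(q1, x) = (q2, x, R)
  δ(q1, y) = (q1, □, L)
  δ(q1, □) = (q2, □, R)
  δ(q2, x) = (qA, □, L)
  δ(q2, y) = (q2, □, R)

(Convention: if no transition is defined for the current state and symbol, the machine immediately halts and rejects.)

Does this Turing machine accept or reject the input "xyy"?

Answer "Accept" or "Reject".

Execution trace:
Initial: [q0]xyy
Step 1: δ(q0, x) = (q1, y, R) → y[q1]yy
Step 2: δ(q1, y) = (q1, □, L) → [q1]y□y
Step 3: δ(q1, y) = (q1, □, L) → [q1]□□□y
Step 4: δ(q1, □) = (q2, □, R) → □[q2]□□y

No transition is defined for δ(q2, □). By convention the machine halts and rejects.

Answer: Reject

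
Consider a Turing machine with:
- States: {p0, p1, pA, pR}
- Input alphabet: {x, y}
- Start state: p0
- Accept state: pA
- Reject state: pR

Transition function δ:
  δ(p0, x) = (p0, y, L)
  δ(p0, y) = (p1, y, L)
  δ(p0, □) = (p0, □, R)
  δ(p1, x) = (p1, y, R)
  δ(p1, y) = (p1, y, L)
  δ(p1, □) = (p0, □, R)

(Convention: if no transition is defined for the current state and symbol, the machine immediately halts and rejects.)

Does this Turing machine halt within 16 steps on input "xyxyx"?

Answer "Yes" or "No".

Execution trace:
Initial: [p0]xyxyx
Step 1: δ(p0, x) = (p0, y, L) → [p0]□yyxyx
Step 2: δ(p0, □) = (p0, □, R) → □[p0]yyxyx
Step 3: δ(p0, y) = (p1, y, L) → [p1]□yyxyx
Step 4: δ(p1, □) = (p0, □, R) → □[p0]yyxyx
Step 5: δ(p0, y) = (p1, y, L) → [p1]□yyxyx
Step 6: δ(p1, □) = (p0, □, R) → □[p0]yyxyx
Step 7: δ(p0, y) = (p1, y, L) → [p1]□yyxyx
Step 8: δ(p1, □) = (p0, □, R) → □[p0]yyxyx
Step 9: δ(p0, y) = (p1, y, L) → [p1]□yyxyx
Step 10: δ(p1, □) = (p0, □, R) → □[p0]yyxyx
Step 11: δ(p0, y) = (p1, y, L) → [p1]□yyxyx
Step 12: δ(p1, □) = (p0, □, R) → □[p0]yyxyx
Step 13: δ(p0, y) = (p1, y, L) → [p1]□yyxyx
Step 14: δ(p1, □) = (p0, □, R) → □[p0]yyxyx
Step 15: δ(p0, y) = (p1, y, L) → [p1]□yyxyx
Step 16: δ(p1, □) = (p0, □, R) → □[p0]yyxyx

The machine has not reached a halting state after 16 steps.
The machine did not halt within the 16-step bound.

Answer: No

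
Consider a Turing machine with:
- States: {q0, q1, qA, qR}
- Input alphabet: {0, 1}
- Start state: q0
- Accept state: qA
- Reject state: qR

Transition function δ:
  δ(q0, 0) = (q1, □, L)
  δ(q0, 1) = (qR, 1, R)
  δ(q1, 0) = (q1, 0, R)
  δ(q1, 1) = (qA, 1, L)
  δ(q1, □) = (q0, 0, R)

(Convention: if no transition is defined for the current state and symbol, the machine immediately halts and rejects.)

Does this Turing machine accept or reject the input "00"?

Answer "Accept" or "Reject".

Execution trace:
Initial: [q0]00
Step 1: δ(q0, 0) = (q1, □, L) → [q1]□□0
Step 2: δ(q1, □) = (q0, 0, R) → 0[q0]□0

No transition is defined for δ(q0, □). By convention the machine halts and rejects.

Answer: Reject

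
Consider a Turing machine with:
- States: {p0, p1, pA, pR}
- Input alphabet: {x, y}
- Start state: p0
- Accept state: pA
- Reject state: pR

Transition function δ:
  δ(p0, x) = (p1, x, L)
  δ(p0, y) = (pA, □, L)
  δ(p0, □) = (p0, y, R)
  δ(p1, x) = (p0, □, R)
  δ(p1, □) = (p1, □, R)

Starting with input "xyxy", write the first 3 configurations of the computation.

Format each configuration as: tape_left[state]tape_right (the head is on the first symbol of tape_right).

Transitions applied:
Step 1: δ(p0, x) = (p1, x, L)
Step 2: δ(p1, □) = (p1, □, R)

The first 3 configurations are:
[p0]xyxy ⊢ [p1]□xyxy ⊢ □[p1]xyxy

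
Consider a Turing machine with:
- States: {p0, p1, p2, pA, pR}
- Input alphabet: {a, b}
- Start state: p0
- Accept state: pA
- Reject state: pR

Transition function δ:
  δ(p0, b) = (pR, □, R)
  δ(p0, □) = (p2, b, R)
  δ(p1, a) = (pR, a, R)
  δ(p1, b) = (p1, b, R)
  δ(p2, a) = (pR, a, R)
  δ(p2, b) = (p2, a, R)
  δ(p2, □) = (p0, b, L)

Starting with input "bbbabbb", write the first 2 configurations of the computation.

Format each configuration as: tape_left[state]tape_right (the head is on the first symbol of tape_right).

Transitions applied:
Step 1: δ(p0, b) = (pR, □, R)

The first 2 configurations are:
[p0]bbbabbb ⊢ □[pR]bbabbb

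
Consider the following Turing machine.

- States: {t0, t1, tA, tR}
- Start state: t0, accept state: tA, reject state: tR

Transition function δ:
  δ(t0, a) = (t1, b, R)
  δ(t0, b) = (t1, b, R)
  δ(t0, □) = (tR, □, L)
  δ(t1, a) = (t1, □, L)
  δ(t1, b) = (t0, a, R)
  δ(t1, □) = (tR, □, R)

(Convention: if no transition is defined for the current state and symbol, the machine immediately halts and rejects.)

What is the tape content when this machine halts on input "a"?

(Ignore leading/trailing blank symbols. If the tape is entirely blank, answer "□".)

Execution trace:
Initial: [t0]a
Step 1: δ(t0, a) = (t1, b, R) → b[t1]□
Step 2: δ(t1, □) = (tR, □, R) → b□[tR]□

The machine reaches the reject state tR and halts.

Final tape (ignoring leading/trailing blanks): b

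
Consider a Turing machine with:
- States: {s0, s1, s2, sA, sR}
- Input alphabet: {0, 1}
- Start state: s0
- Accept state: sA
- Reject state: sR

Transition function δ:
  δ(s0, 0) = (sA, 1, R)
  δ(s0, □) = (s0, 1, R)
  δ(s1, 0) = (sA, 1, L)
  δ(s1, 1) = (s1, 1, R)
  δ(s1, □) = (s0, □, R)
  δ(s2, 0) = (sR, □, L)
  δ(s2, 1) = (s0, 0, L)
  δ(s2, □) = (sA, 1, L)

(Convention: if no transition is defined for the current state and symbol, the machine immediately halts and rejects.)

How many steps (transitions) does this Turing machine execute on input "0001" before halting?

Execution trace:
Initial: [s0]0001
Step 1: δ(s0, 0) = (sA, 1, R) → 1[sA]001

The machine reaches the accept state sA and halts.

The machine executed 1 step before halting.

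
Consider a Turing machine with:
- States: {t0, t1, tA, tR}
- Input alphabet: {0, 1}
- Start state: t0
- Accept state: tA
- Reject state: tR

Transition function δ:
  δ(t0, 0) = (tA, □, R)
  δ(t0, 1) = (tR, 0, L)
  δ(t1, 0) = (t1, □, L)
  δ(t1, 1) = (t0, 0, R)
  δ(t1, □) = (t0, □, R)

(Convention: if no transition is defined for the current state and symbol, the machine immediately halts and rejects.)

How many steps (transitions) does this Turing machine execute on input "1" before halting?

Execution trace:
Initial: [t0]1
Step 1: δ(t0, 1) = (tR, 0, L) → [tR]□0

The machine reaches the reject state tR and halts.

The machine executed 1 step before halting.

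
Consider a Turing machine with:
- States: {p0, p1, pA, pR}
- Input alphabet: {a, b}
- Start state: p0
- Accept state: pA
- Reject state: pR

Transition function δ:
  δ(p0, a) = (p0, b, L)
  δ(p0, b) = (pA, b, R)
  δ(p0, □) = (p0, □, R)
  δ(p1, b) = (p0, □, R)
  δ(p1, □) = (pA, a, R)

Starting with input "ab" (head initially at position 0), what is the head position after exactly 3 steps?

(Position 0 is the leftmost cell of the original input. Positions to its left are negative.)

Execution trace (head position shown):
Step 0: [p0]ab  (head at position 0)
Step 1: move left → [p0]□bb  (head at position -1)
Step 2: move right → □[p0]bb  (head at position 0)
Step 3: move right → □b[pA]b  (head at position 1)

After 3 steps, the head is at position 1.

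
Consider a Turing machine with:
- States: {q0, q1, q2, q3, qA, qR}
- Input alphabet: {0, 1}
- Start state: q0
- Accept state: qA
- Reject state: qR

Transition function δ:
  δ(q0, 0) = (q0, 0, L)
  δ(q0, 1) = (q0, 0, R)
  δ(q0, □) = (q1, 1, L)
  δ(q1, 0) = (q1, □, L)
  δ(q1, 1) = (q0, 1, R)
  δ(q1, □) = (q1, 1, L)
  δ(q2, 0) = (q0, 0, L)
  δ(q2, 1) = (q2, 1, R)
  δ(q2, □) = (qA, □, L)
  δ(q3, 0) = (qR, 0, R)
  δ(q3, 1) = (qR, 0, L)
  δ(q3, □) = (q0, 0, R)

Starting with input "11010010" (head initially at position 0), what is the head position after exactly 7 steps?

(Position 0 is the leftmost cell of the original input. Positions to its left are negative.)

Execution trace (head position shown):
Step 0: [q0]11010010  (head at position 0)
Step 1: move right → 0[q0]1010010  (head at position 1)
Step 2: move right → 00[q0]010010  (head at position 2)
Step 3: move left → 0[q0]0010010  (head at position 1)
Step 4: move left → [q0]00010010  (head at position 0)
Step 5: move left → [q0]□00010010  (head at position -1)
Step 6: move left → [q1]□100010010  (head at position -2)
Step 7: move left → [q1]□1100010010  (head at position -3)

After 7 steps, the head is at position -3.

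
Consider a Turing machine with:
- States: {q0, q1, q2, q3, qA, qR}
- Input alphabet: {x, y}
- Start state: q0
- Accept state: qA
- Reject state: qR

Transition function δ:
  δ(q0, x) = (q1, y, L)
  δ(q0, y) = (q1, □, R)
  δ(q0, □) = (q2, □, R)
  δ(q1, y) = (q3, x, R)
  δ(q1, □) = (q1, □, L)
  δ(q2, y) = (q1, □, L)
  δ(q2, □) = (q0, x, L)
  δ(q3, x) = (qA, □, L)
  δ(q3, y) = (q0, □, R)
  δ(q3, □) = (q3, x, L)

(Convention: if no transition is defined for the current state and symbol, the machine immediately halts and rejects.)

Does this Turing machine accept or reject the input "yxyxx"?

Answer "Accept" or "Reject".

Execution trace:
Initial: [q0]yxyxx
Step 1: δ(q0, y) = (q1, □, R) → □[q1]xyxx

No transition is defined for δ(q1, x). By convention the machine halts and rejects.

Answer: Reject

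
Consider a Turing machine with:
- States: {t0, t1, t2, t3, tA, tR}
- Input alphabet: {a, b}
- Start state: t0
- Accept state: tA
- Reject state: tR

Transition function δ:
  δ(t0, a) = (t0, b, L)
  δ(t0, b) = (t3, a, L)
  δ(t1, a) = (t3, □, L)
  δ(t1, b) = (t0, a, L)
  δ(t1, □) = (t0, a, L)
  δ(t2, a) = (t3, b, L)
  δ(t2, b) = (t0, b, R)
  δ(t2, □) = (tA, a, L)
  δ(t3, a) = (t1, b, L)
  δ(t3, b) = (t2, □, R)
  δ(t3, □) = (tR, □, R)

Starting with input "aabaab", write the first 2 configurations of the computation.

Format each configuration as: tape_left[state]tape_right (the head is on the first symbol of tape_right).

Transitions applied:
Step 1: δ(t0, a) = (t0, b, L)

The first 2 configurations are:
[t0]aabaab ⊢ [t0]□babaab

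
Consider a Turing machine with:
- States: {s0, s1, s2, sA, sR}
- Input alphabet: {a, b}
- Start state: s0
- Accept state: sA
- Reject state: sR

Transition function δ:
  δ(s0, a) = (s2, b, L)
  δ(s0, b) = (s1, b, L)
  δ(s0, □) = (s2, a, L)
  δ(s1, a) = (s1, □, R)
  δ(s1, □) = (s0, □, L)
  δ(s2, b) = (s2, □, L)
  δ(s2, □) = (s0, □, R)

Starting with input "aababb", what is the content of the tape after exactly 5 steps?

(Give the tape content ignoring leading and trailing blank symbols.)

Execution trace:
Initial: [s0]aababb
Step 1: δ(s0, a) = (s2, b, L) → [s2]□bababb
Step 2: δ(s2, □) = (s0, □, R) → □[s0]bababb
Step 3: δ(s0, b) = (s1, b, L) → [s1]□bababb
Step 4: δ(s1, □) = (s0, □, L) → [s0]□□bababb
Step 5: δ(s0, □) = (s2, a, L) → [s2]□a□bababb

After 5 steps, the tape (ignoring leading/trailing blanks) is: a□bababb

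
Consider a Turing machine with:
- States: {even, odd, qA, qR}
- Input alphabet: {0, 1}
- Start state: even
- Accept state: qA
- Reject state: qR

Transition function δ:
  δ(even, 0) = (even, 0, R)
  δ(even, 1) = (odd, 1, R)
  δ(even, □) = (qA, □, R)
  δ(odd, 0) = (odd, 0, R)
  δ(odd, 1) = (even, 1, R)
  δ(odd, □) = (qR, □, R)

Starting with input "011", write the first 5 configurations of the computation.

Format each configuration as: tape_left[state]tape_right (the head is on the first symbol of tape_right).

Transitions applied:
Step 1: δ(even, 0) = (even, 0, R)
Step 2: δ(even, 1) = (odd, 1, R)
Step 3: δ(odd, 1) = (even, 1, R)
Step 4: δ(even, □) = (qA, □, R)

The first 5 configurations are:
[even]011 ⊢ 0[even]11 ⊢ 01[odd]1 ⊢ 011[even]□ ⊢ 011□[qA]□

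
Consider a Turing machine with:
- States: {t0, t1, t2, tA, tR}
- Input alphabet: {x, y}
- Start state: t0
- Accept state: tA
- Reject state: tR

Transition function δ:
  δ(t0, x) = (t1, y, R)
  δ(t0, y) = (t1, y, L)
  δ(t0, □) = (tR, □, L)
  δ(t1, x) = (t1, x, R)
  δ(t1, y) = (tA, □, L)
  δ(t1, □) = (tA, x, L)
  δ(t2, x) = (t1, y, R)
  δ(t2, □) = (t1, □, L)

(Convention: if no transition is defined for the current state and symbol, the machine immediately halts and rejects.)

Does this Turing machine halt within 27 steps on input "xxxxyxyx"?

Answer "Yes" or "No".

Execution trace:
Initial: [t0]xxxxyxyx
Step 1: δ(t0, x) = (t1, y, R) → y[t1]xxxyxyx
Step 2: δ(t1, x) = (t1, x, R) → yx[t1]xxyxyx
Step 3: δ(t1, x) = (t1, x, R) → yxx[t1]xyxyx
Step 4: δ(t1, x) = (t1, x, R) → yxxx[t1]yxyx
Step 5: δ(t1, y) = (tA, □, L) → yxx[tA]x□xyx

The machine reaches the accept state tA and halts.
The machine halted after 5 steps (within the 27-step bound).

Answer: Yes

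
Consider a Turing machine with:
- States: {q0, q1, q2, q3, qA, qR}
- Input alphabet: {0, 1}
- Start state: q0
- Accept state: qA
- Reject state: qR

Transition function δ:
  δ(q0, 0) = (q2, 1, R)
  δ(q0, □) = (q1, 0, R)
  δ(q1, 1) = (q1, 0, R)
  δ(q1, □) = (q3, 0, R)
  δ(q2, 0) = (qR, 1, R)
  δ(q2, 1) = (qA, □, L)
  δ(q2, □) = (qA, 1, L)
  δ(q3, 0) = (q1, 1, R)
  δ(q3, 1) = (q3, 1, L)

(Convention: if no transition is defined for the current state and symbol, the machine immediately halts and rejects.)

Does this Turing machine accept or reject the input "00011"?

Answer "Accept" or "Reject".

Execution trace:
Initial: [q0]00011
Step 1: δ(q0, 0) = (q2, 1, R) → 1[q2]0011
Step 2: δ(q2, 0) = (qR, 1, R) → 11[qR]011

The machine reaches the reject state qR and halts.

Answer: Reject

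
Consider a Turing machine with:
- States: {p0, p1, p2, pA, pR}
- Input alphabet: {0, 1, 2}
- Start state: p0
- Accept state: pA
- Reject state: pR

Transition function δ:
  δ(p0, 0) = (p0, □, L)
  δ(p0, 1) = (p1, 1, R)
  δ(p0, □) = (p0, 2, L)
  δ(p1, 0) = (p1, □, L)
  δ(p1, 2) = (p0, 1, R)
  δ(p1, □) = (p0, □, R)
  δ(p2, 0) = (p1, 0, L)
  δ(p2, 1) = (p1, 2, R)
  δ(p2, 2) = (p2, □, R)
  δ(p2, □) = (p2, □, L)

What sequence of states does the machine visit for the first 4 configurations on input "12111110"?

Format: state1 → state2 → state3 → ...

Execution trace:
Initial: [p0]12111110
Step 1: δ(p0, 1) = (p1, 1, R) → 1[p1]2111110
Step 2: δ(p1, 2) = (p0, 1, R) → 11[p0]111110
Step 3: δ(p0, 1) = (p1, 1, R) → 111[p1]11110

No transition is defined for δ(p1, 1). By convention the machine halts and rejects.

State sequence: p0 → p1 → p0 → p1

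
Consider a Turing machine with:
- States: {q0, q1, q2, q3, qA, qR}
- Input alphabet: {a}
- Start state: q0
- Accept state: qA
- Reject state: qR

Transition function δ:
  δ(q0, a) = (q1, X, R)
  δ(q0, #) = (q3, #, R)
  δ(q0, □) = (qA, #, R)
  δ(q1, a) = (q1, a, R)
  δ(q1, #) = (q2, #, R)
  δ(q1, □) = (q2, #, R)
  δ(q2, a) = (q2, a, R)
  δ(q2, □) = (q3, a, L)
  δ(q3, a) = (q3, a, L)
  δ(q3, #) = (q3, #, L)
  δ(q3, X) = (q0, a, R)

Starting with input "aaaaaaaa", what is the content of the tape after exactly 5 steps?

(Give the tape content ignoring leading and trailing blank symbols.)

Execution trace:
Initial: [q0]aaaaaaaa
Step 1: δ(q0, a) = (q1, X, R) → X[q1]aaaaaaa
Step 2: δ(q1, a) = (q1, a, R) → Xa[q1]aaaaaa
Step 3: δ(q1, a) = (q1, a, R) → Xaa[q1]aaaaa
Step 4: δ(q1, a) = (q1, a, R) → Xaaa[q1]aaaa
Step 5: δ(q1, a) = (q1, a, R) → Xaaaa[q1]aaa

After 5 steps, the tape (ignoring leading/trailing blanks) is: Xaaaaaaa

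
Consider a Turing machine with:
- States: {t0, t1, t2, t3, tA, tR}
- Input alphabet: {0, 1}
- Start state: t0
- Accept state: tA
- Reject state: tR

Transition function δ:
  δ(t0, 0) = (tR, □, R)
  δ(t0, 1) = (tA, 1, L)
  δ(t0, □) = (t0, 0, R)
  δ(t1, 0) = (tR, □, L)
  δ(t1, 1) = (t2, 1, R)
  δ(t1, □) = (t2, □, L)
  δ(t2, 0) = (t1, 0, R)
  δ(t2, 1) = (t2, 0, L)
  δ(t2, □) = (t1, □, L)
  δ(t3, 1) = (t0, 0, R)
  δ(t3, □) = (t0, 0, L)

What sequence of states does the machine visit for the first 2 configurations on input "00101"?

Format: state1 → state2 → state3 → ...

Execution trace:
Initial: [t0]00101
Step 1: δ(t0, 0) = (tR, □, R) → □[tR]0101

The machine reaches the reject state tR and halts.

State sequence: t0 → tR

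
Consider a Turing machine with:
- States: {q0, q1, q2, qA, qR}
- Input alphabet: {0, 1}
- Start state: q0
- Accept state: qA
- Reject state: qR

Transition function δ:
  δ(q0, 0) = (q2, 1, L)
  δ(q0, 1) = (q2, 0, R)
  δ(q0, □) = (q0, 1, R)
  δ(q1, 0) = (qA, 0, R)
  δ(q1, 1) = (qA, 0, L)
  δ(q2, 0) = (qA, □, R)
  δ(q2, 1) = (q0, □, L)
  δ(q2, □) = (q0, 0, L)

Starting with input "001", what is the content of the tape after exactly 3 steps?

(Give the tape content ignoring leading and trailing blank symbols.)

Execution trace:
Initial: [q0]001
Step 1: δ(q0, 0) = (q2, 1, L) → [q2]□101
Step 2: δ(q2, □) = (q0, 0, L) → [q0]□0101
Step 3: δ(q0, □) = (q0, 1, R) → 1[q0]0101

After 3 steps, the tape (ignoring leading/trailing blanks) is: 10101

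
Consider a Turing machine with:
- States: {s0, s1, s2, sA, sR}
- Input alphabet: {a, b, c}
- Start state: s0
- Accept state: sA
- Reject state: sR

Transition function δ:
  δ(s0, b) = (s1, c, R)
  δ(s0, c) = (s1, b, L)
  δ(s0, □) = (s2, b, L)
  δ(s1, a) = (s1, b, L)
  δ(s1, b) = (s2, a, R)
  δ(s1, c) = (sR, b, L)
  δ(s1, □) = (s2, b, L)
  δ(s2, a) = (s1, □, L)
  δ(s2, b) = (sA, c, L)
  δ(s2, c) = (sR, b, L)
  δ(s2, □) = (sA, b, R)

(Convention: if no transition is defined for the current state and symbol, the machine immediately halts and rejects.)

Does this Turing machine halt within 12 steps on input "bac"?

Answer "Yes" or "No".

Execution trace:
Initial: [s0]bac
Step 1: δ(s0, b) = (s1, c, R) → c[s1]ac
Step 2: δ(s1, a) = (s1, b, L) → [s1]cbc
Step 3: δ(s1, c) = (sR, b, L) → [sR]□bbc

The machine reaches the reject state sR and halts.
The machine halted after 3 steps (within the 12-step bound).

Answer: Yes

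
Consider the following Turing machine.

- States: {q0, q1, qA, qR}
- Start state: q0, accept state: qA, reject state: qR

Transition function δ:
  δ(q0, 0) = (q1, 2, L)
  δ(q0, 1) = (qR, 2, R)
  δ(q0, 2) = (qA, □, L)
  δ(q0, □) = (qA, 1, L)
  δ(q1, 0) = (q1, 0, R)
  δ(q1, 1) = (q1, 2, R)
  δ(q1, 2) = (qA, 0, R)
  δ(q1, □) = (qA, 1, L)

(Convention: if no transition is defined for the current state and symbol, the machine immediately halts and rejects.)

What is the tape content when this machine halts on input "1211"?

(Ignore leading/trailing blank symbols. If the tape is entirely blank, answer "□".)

Execution trace:
Initial: [q0]1211
Step 1: δ(q0, 1) = (qR, 2, R) → 2[qR]211

The machine reaches the reject state qR and halts.

Final tape (ignoring leading/trailing blanks): 2211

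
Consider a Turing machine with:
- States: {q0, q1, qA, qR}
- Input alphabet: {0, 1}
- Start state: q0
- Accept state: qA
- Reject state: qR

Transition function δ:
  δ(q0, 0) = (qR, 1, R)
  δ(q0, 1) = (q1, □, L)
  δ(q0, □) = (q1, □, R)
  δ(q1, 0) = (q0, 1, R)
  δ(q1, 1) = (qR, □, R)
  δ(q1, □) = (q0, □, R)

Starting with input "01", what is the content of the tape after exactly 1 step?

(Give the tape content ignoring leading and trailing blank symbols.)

Execution trace:
Initial: [q0]01
Step 1: δ(q0, 0) = (qR, 1, R) → 1[qR]1

The machine reaches the reject state qR and halts.

After 1 step, the tape (ignoring leading/trailing blanks) is: 11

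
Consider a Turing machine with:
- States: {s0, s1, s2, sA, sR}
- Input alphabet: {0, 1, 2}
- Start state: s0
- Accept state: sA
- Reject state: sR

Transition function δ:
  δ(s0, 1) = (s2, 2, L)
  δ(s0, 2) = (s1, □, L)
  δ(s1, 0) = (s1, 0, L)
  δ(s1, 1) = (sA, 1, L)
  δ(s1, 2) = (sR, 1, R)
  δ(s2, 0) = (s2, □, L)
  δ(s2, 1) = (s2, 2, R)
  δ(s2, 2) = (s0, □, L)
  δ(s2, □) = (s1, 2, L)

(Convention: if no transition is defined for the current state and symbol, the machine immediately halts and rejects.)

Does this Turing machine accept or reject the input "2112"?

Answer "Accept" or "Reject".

Execution trace:
Initial: [s0]2112
Step 1: δ(s0, 2) = (s1, □, L) → [s1]□□112

No transition is defined for δ(s1, □). By convention the machine halts and rejects.

Answer: Reject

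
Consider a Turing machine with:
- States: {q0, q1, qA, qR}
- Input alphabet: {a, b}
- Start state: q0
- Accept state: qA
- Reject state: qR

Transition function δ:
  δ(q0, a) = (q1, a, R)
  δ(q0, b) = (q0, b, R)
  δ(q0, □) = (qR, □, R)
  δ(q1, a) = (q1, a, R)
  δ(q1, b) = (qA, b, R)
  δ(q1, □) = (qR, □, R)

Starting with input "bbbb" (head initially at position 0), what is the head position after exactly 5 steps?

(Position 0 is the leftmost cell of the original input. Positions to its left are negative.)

Execution trace (head position shown):
Step 0: [q0]bbbb  (head at position 0)
Step 1: move right → b[q0]bbb  (head at position 1)
Step 2: move right → bb[q0]bb  (head at position 2)
Step 3: move right → bbb[q0]b  (head at position 3)
Step 4: move right → bbbb[q0]□  (head at position 4)
Step 5: move right → bbbb□[qR]□  (head at position 5)

After 5 steps, the head is at position 5.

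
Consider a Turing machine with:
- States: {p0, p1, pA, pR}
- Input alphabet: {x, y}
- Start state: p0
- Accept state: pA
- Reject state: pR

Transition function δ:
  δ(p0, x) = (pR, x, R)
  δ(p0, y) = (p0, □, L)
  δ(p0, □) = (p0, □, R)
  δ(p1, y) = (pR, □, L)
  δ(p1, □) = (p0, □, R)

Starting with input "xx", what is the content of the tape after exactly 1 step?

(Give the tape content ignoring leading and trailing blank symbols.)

Execution trace:
Initial: [p0]xx
Step 1: δ(p0, x) = (pR, x, R) → x[pR]x

The machine reaches the reject state pR and halts.

After 1 step, the tape (ignoring leading/trailing blanks) is: xx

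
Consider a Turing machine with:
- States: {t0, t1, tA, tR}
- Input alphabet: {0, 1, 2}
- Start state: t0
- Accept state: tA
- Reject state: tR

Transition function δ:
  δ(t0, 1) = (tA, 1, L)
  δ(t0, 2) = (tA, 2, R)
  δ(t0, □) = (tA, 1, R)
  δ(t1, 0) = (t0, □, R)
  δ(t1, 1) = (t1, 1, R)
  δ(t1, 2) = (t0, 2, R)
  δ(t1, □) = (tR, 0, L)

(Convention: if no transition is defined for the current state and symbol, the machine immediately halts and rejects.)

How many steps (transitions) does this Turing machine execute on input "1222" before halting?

Execution trace:
Initial: [t0]1222
Step 1: δ(t0, 1) = (tA, 1, L) → [tA]□1222

The machine reaches the accept state tA and halts.

The machine executed 1 step before halting.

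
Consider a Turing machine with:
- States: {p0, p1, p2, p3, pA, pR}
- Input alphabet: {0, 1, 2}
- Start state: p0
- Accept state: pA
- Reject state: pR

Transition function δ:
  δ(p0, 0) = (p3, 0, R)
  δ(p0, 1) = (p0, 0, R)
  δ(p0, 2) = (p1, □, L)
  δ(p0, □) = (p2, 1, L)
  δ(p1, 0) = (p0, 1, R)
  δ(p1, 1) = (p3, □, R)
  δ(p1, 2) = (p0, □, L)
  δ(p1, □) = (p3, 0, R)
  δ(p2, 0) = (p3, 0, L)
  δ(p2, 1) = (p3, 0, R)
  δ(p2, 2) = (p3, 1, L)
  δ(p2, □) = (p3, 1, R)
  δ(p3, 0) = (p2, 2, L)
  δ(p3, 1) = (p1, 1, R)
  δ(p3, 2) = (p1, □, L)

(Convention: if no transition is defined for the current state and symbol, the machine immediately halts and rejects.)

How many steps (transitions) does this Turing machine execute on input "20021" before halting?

Execution trace:
Initial: [p0]20021
Step 1: δ(p0, 2) = (p1, □, L) → [p1]□□0021
Step 2: δ(p1, □) = (p3, 0, R) → 0[p3]□0021

No transition is defined for δ(p3, □). By convention the machine halts and rejects.

The machine executed 2 steps before halting.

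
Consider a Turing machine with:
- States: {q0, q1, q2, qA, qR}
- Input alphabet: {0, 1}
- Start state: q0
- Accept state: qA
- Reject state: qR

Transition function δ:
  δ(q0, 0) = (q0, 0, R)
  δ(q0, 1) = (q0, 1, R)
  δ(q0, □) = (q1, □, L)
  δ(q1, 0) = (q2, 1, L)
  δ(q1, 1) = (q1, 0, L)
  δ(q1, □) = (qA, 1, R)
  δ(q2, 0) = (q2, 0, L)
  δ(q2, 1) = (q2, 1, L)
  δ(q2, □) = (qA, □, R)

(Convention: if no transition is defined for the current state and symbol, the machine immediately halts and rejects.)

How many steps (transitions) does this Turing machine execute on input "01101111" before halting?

Execution trace:
Initial: [q0]01101111
Step 1: δ(q0, 0) = (q0, 0, R) → 0[q0]1101111
Step 2: δ(q0, 1) = (q0, 1, R) → 01[q0]101111
Step 3: δ(q0, 1) = (q0, 1, R) → 011[q0]01111
Step 4: δ(q0, 0) = (q0, 0, R) → 0110[q0]1111
Step 5: δ(q0, 1) = (q0, 1, R) → 01101[q0]111
Step 6: δ(q0, 1) = (q0, 1, R) → 011011[q0]11
Step 7: δ(q0, 1) = (q0, 1, R) → 0110111[q0]1
Step 8: δ(q0, 1) = (q0, 1, R) → 01101111[q0]□
Step 9: δ(q0, □) = (q1, □, L) → 0110111[q1]1□
Step 10: δ(q1, 1) = (q1, 0, L) → 011011[q1]10□
Step 11: δ(q1, 1) = (q1, 0, L) → 01101[q1]100□
Step 12: δ(q1, 1) = (q1, 0, L) → 0110[q1]1000□
Step 13: δ(q1, 1) = (q1, 0, L) → 011[q1]00000□
Step 14: δ(q1, 0) = (q2, 1, L) → 01[q2]110000□
Step 15: δ(q2, 1) = (q2, 1, L) → 0[q2]1110000□
Step 16: δ(q2, 1) = (q2, 1, L) → [q2]01110000□
Step 17: δ(q2, 0) = (q2, 0, L) → [q2]□01110000□
Step 18: δ(q2, □) = (qA, □, R) → □[qA]01110000□

The machine reaches the accept state qA and halts.

The machine executed 18 steps before halting.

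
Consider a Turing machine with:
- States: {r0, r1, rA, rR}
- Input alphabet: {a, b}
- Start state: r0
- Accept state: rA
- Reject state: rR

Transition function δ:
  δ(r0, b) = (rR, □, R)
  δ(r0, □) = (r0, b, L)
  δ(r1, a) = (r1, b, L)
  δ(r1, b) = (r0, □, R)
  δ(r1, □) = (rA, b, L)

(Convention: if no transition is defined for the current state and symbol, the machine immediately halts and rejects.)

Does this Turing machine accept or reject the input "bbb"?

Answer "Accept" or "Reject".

Execution trace:
Initial: [r0]bbb
Step 1: δ(r0, b) = (rR, □, R) → □[rR]bb

The machine reaches the reject state rR and halts.

Answer: Reject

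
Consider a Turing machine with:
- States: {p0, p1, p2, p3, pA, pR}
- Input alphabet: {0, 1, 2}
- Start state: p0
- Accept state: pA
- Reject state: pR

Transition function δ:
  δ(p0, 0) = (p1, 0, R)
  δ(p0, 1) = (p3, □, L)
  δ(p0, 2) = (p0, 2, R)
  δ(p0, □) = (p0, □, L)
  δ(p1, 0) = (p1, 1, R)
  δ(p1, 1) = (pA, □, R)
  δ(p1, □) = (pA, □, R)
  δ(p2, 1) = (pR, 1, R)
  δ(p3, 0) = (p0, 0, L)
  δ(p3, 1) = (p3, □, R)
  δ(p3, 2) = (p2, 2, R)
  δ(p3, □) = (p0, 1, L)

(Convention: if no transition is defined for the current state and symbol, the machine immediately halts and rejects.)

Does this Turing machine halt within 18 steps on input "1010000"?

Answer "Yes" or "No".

Execution trace:
Initial: [p0]1010000
Step 1: δ(p0, 1) = (p3, □, L) → [p3]□□010000
Step 2: δ(p3, □) = (p0, 1, L) → [p0]□1□010000
Step 3: δ(p0, □) = (p0, □, L) → [p0]□□1□010000
Step 4: δ(p0, □) = (p0, □, L) → [p0]□□□1□010000
Step 5: δ(p0, □) = (p0, □, L) → [p0]□□□□1□010000
Step 6: δ(p0, □) = (p0, □, L) → [p0]□□□□□1□010000
Step 7: δ(p0, □) = (p0, □, L) → [p0]□□□□□□1□010000
Step 8: δ(p0, □) = (p0, □, L) → [p0]□□□□□□□1□010000
Step 9: δ(p0, □) = (p0, □, L) → [p0]□□□□□□□□1□010000
Step 10: δ(p0, □) = (p0, □, L) → [p0]□□□□□□□□□1□010000
Step 11: δ(p0, □) = (p0, □, L) → [p0]□□□□□□□□□□1□010000
Step 12: δ(p0, □) = (p0, □, L) → [p0]□□□□□□□□□□□1□010000
Step 13: δ(p0, □) = (p0, □, L) → [p0]□□□□□□□□□□□□1□010000
Step 14: δ(p0, □) = (p0, □, L) → [p0]□□□□□□□□□□□□□1□010000
Step 15: δ(p0, □) = (p0, □, L) → [p0]□□□□□□□□□□□□□□1□010000
Step 16: δ(p0, □) = (p0, □, L) → [p0]□□□□□□□□□□□□□□□1□010000
Step 17: δ(p0, □) = (p0, □, L) → [p0]□□□□□□□□□□□□□□□□1□010000
Step 18: δ(p0, □) = (p0, □, L) → [p0]□□□□□□□□□□□□□□□□□1□010000

The machine has not reached a halting state after 18 steps.
The machine did not halt within the 18-step bound.

Answer: No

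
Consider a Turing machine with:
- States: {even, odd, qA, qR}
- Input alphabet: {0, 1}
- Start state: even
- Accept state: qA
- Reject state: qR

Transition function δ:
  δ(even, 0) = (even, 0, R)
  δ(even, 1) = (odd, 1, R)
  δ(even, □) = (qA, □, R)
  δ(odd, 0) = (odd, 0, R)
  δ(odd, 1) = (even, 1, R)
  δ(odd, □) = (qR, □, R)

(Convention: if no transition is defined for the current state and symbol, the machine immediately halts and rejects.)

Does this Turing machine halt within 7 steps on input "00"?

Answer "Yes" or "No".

Execution trace:
Initial: [even]00
Step 1: δ(even, 0) = (even, 0, R) → 0[even]0
Step 2: δ(even, 0) = (even, 0, R) → 00[even]□
Step 3: δ(even, □) = (qA, □, R) → 00□[qA]□

The machine reaches the accept state qA and halts.
The machine halted after 3 steps (within the 7-step bound).

Answer: Yes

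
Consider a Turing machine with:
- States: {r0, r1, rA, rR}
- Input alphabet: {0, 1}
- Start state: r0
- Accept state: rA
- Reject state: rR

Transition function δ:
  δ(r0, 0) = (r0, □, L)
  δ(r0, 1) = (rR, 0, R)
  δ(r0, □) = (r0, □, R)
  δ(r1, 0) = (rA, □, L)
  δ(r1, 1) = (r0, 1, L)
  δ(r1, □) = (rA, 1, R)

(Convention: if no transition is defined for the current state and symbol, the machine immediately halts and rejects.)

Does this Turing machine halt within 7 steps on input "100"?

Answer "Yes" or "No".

Execution trace:
Initial: [r0]100
Step 1: δ(r0, 1) = (rR, 0, R) → 0[rR]00

The machine reaches the reject state rR and halts.
The machine halted after 1 step (within the 7-step bound).

Answer: Yes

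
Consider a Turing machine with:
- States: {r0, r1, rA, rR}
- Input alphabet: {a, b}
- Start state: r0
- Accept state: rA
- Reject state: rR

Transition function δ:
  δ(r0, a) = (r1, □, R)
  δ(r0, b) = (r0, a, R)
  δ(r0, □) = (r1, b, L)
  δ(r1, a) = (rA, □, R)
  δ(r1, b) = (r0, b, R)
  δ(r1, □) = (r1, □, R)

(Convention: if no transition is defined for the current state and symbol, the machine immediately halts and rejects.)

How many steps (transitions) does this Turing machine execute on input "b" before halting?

Execution trace:
Initial: [r0]b
Step 1: δ(r0, b) = (r0, a, R) → a[r0]□
Step 2: δ(r0, □) = (r1, b, L) → [r1]ab
Step 3: δ(r1, a) = (rA, □, R) → □[rA]b

The machine reaches the accept state rA and halts.

The machine executed 3 steps before halting.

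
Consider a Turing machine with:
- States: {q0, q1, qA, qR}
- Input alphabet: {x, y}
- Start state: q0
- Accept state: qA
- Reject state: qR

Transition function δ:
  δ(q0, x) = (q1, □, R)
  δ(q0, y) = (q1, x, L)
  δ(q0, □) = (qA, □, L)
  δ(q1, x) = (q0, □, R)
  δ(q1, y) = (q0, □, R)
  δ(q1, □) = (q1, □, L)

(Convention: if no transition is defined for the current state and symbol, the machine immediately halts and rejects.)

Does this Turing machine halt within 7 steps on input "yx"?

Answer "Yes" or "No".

Execution trace:
Initial: [q0]yx
Step 1: δ(q0, y) = (q1, x, L) → [q1]□xx
Step 2: δ(q1, □) = (q1, □, L) → [q1]□□xx
Step 3: δ(q1, □) = (q1, □, L) → [q1]□□□xx
Step 4: δ(q1, □) = (q1, □, L) → [q1]□□□□xx
Step 5: δ(q1, □) = (q1, □, L) → [q1]□□□□□xx
Step 6: δ(q1, □) = (q1, □, L) → [q1]□□□□□□xx
Step 7: δ(q1, □) = (q1, □, L) → [q1]□□□□□□□xx

The machine has not reached a halting state after 7 steps.
The machine did not halt within the 7-step bound.

Answer: No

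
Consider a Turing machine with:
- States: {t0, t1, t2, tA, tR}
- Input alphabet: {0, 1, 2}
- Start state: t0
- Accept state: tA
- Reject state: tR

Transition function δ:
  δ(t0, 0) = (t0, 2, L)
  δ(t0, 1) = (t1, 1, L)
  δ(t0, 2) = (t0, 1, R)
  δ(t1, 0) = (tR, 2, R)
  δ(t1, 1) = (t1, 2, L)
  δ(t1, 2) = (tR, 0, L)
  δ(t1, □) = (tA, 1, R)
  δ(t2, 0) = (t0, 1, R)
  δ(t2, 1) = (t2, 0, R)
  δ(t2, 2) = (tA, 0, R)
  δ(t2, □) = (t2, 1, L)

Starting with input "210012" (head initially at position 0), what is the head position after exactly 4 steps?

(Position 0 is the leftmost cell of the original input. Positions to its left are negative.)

Execution trace (head position shown):
Step 0: [t0]210012  (head at position 0)
Step 1: move right → 1[t0]10012  (head at position 1)
Step 2: move left → [t1]110012  (head at position 0)
Step 3: move left → [t1]□210012  (head at position -1)
Step 4: move right → 1[tA]210012  (head at position 0)

After 4 steps, the head is at position 0.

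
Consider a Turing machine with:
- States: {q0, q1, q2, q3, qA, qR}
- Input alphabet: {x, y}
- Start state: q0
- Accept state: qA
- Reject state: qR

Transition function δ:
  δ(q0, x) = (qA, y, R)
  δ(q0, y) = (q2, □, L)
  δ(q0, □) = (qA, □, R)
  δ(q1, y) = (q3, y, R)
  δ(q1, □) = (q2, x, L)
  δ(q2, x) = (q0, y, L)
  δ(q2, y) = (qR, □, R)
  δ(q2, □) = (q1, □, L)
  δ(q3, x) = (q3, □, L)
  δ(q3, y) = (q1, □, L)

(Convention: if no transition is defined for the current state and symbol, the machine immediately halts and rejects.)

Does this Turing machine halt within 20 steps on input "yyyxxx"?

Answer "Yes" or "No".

Execution trace:
Initial: [q0]yyyxxx
Step 1: δ(q0, y) = (q2, □, L) → [q2]□□yyxxx
Step 2: δ(q2, □) = (q1, □, L) → [q1]□□□yyxxx
Step 3: δ(q1, □) = (q2, x, L) → [q2]□x□□yyxxx
Step 4: δ(q2, □) = (q1, □, L) → [q1]□□x□□yyxxx
Step 5: δ(q1, □) = (q2, x, L) → [q2]□x□x□□yyxxx
Step 6: δ(q2, □) = (q1, □, L) → [q1]□□x□x□□yyxxx
Step 7: δ(q1, □) = (q2, x, L) → [q2]□x□x□x□□yyxxx
Step 8: δ(q2, □) = (q1, □, L) → [q1]□□x□x□x□□yyxxx
Step 9: δ(q1, □) = (q2, x, L) → [q2]□x□x□x□x□□yyxxx
Step 10: δ(q2, □) = (q1, □, L) → [q1]□□x□x□x□x□□yyxxx
Step 11: δ(q1, □) = (q2, x, L) → [q2]□x□x□x□x□x□□yyxxx
Step 12: δ(q2, □) = (q1, □, L) → [q1]□□x□x□x□x□x□□yyxxx
Step 13: δ(q1, □) = (q2, x, L) → [q2]□x□x□x□x□x□x□□yyxxx
Step 14: δ(q2, □) = (q1, □, L) → [q1]□□x□x□x□x□x□x□□yyxxx
Step 15: δ(q1, □) = (q2, x, L) → [q2]□x□x□x□x□x□x□x□□yyxxx
Step 16: δ(q2, □) = (q1, □, L) → [q1]□□x□x□x□x□x□x□x□□yyxxx
Step 17: δ(q1, □) = (q2, x, L) → [q2]□x□x□x□x□x□x□x□x□□yyxxx
Step 18: δ(q2, □) = (q1, □, L) → [q1]□□x□x□x□x□x□x□x□x□□yyxxx
Step 19: δ(q1, □) = (q2, x, L) → [q2]□x□x□x□x□x□x□x□x□x□□yyxxx
Step 20: δ(q2, □) = (q1, □, L) → [q1]□□x□x□x□x□x□x□x□x□x□□yyxxx

The machine has not reached a halting state after 20 steps.
The machine did not halt within the 20-step bound.

Answer: No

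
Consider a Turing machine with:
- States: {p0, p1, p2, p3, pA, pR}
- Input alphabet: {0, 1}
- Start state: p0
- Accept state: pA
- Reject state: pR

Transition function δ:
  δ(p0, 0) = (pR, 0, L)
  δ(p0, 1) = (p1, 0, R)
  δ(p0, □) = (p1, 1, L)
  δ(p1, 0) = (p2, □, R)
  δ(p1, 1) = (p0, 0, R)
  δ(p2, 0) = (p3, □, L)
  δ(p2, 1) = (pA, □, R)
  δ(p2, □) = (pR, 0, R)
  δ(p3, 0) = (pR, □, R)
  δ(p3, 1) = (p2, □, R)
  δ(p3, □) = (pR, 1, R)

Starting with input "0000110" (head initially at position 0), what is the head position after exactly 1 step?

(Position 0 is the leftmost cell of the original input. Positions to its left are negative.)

Execution trace (head position shown):
Step 0: [p0]0000110  (head at position 0)
Step 1: move left → [pR]□0000110  (head at position -1)

After 1 step, the head is at position -1.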